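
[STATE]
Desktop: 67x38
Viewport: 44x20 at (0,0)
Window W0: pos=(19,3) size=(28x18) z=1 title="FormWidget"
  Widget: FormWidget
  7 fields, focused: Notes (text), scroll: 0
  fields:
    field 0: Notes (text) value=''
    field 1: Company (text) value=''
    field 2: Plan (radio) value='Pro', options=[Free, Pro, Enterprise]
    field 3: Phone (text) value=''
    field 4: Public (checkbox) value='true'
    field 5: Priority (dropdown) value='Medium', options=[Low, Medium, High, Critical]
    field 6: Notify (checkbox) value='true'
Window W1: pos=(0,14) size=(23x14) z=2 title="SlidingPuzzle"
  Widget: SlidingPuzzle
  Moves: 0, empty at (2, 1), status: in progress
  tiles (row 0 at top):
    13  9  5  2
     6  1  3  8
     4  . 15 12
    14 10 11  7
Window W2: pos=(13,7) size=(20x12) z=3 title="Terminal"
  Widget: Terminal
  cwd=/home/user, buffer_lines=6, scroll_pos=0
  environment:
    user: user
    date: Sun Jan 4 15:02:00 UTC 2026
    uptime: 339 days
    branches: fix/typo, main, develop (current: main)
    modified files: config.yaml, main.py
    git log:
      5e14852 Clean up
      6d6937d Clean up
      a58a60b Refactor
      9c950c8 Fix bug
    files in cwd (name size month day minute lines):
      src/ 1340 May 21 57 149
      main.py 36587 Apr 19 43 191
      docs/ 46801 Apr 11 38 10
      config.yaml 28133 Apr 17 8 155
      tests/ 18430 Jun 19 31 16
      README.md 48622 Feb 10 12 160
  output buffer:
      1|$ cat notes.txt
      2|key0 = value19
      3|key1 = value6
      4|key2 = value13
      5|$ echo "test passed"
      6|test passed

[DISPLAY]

                                            
                                            
                                            
                   ┏━━━━━━━━━━━━━━━━━━━━━━━━
                   ┃ FormWidget             
                   ┠────────────────────────
                   ┃> Notes:      [         
             ┏━━━━━━━━━━━━━━━━━━┓ [         
             ┃ Terminal         ┃ ( ) Free  
             ┠──────────────────┨ [         
             ┃$ cat notes.txt   ┃ [x]       
             ┃key0 = value19    ┃ [Medium   
             ┃key1 = value6     ┃ [x]       
             ┃key2 = value13    ┃           
┏━━━━━━━━━━━━┃$ echo "test passe┃           
┃ SlidingPuzz┃test passed       ┃           
┠────────────┃$ █               ┃           
┃┌────┬────┬─┃                  ┃           
┃│ 13 │  9 │ ┗━━━━━━━━━━━━━━━━━━┛           
┃├────┼────┼────┼────┤┃                     


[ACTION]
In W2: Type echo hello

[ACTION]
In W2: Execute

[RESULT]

                                            
                                            
                                            
                   ┏━━━━━━━━━━━━━━━━━━━━━━━━
                   ┃ FormWidget             
                   ┠────────────────────────
                   ┃> Notes:      [         
             ┏━━━━━━━━━━━━━━━━━━┓ [         
             ┃ Terminal         ┃ ( ) Free  
             ┠──────────────────┨ [         
             ┃key0 = value19    ┃ [x]       
             ┃key1 = value6     ┃ [Medium   
             ┃key2 = value13    ┃ [x]       
             ┃$ echo "test passe┃           
┏━━━━━━━━━━━━┃test passed       ┃           
┃ SlidingPuzz┃$ echo hello      ┃           
┠────────────┃hello             ┃           
┃┌────┬────┬─┃$ █               ┃           
┃│ 13 │  9 │ ┗━━━━━━━━━━━━━━━━━━┛           
┃├────┼────┼────┼────┤┃                     


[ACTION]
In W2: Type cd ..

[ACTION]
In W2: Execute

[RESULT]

                                            
                                            
                                            
                   ┏━━━━━━━━━━━━━━━━━━━━━━━━
                   ┃ FormWidget             
                   ┠────────────────────────
                   ┃> Notes:      [         
             ┏━━━━━━━━━━━━━━━━━━┓ [         
             ┃ Terminal         ┃ ( ) Free  
             ┠──────────────────┨ [         
             ┃key2 = value13    ┃ [x]       
             ┃$ echo "test passe┃ [Medium   
             ┃test passed       ┃ [x]       
             ┃$ echo hello      ┃           
┏━━━━━━━━━━━━┃hello             ┃           
┃ SlidingPuzz┃$ cd ..           ┃           
┠────────────┃                  ┃           
┃┌────┬────┬─┃$ █               ┃           
┃│ 13 │  9 │ ┗━━━━━━━━━━━━━━━━━━┛           
┃├────┼────┼────┼────┤┃                     


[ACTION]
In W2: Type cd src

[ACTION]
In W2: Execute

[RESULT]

                                            
                                            
                                            
                   ┏━━━━━━━━━━━━━━━━━━━━━━━━
                   ┃ FormWidget             
                   ┠────────────────────────
                   ┃> Notes:      [         
             ┏━━━━━━━━━━━━━━━━━━┓ [         
             ┃ Terminal         ┃ ( ) Free  
             ┠──────────────────┨ [         
             ┃test passed       ┃ [x]       
             ┃$ echo hello      ┃ [Medium   
             ┃hello             ┃ [x]       
             ┃$ cd ..           ┃           
┏━━━━━━━━━━━━┃                  ┃           
┃ SlidingPuzz┃$ cd src          ┃           
┠────────────┃                  ┃           
┃┌────┬────┬─┃$ █               ┃           
┃│ 13 │  9 │ ┗━━━━━━━━━━━━━━━━━━┛           
┃├────┼────┼────┼────┤┃                     


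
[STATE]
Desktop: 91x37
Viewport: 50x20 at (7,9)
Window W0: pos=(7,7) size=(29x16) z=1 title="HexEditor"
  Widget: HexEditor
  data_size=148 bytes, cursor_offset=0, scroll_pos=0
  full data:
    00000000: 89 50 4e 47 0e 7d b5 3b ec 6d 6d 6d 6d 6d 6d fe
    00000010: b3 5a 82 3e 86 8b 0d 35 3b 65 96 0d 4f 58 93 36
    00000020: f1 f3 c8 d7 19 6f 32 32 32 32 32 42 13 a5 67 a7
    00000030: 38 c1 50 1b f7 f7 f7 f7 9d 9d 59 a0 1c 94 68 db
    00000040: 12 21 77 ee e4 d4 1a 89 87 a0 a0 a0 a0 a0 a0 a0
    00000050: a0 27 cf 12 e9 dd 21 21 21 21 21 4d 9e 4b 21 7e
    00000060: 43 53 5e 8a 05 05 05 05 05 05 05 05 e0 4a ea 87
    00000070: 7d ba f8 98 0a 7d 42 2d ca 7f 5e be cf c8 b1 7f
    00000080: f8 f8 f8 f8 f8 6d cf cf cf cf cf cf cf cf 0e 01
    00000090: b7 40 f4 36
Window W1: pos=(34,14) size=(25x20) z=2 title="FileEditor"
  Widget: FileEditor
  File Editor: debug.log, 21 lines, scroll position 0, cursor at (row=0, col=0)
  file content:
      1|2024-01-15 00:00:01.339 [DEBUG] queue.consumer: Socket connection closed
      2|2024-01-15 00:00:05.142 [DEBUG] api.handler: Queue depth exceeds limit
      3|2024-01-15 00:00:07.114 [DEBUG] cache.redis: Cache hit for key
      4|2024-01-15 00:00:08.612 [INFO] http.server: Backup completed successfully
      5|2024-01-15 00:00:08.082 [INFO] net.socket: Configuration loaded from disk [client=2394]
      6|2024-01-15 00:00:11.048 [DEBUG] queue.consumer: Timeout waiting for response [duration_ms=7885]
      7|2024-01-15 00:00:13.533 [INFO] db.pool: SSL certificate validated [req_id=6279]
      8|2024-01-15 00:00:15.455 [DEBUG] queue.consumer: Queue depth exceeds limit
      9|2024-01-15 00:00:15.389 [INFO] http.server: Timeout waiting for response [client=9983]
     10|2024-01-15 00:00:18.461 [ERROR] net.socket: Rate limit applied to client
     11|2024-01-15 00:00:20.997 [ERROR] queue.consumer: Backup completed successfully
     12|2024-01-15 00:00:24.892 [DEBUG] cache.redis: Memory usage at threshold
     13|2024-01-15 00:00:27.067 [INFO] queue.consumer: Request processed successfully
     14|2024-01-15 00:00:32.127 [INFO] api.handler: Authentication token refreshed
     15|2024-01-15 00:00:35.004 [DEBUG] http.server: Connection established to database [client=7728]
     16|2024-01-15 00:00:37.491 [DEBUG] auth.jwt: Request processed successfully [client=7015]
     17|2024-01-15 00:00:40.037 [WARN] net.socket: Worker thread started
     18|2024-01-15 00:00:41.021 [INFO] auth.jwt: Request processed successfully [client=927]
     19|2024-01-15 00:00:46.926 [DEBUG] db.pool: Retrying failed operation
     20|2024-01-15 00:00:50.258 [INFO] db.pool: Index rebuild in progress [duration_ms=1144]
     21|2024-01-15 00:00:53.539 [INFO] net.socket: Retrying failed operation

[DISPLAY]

┠───────────────────────────┨                     
┃00000000  89 50 4e 47 0e 7d┃                     
┃00000010  b3 5a 82 3e 86 8b┃                     
┃00000020  f1 f3 c8 d7 19 6f┃                     
┃00000030  38 c1 50 1b f7 f7┃                     
┃00000040  12 21 77 ee e4 d┏━━━━━━━━━━━━━━━━━━━━━━
┃00000050  a0 27 cf 12 e9 d┃ FileEditor           
┃00000060  43 53 5e 8a 05 0┠──────────────────────
┃00000070  7d ba f8 98 0a 7┃█024-01-15 00:00:01.33
┃00000080  f8 f8 f8 f8 f8 6┃2024-01-15 00:00:05.14
┃00000090  b7 40 f4 36     ┃2024-01-15 00:00:07.11
┃                          ┃2024-01-15 00:00:08.61
┃                          ┃2024-01-15 00:00:08.08
┗━━━━━━━━━━━━━━━━━━━━━━━━━━┃2024-01-15 00:00:11.04
                           ┃2024-01-15 00:00:13.53
                           ┃2024-01-15 00:00:15.45
                           ┃2024-01-15 00:00:15.38
                           ┃2024-01-15 00:00:18.46
                           ┃2024-01-15 00:00:20.99
                           ┃2024-01-15 00:00:24.89


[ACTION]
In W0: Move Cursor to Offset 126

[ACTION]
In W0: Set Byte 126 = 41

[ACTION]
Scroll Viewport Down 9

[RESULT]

┃00000070  7d ba f8 98 0a 7┃█024-01-15 00:00:01.33
┃00000080  f8 f8 f8 f8 f8 6┃2024-01-15 00:00:05.14
┃00000090  b7 40 f4 36     ┃2024-01-15 00:00:07.11
┃                          ┃2024-01-15 00:00:08.61
┃                          ┃2024-01-15 00:00:08.08
┗━━━━━━━━━━━━━━━━━━━━━━━━━━┃2024-01-15 00:00:11.04
                           ┃2024-01-15 00:00:13.53
                           ┃2024-01-15 00:00:15.45
                           ┃2024-01-15 00:00:15.38
                           ┃2024-01-15 00:00:18.46
                           ┃2024-01-15 00:00:20.99
                           ┃2024-01-15 00:00:24.89
                           ┃2024-01-15 00:00:27.06
                           ┃2024-01-15 00:00:32.12
                           ┃2024-01-15 00:00:35.00
                           ┃2024-01-15 00:00:37.49
                           ┗━━━━━━━━━━━━━━━━━━━━━━
                                                  
                                                  
                                                  


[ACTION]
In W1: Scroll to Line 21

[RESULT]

┃00000070  7d ba f8 98 0a 7┃2024-01-15 00:00:11.04
┃00000080  f8 f8 f8 f8 f8 6┃2024-01-15 00:00:13.53
┃00000090  b7 40 f4 36     ┃2024-01-15 00:00:15.45
┃                          ┃2024-01-15 00:00:15.38
┃                          ┃2024-01-15 00:00:18.46
┗━━━━━━━━━━━━━━━━━━━━━━━━━━┃2024-01-15 00:00:20.99
                           ┃2024-01-15 00:00:24.89
                           ┃2024-01-15 00:00:27.06
                           ┃2024-01-15 00:00:32.12
                           ┃2024-01-15 00:00:35.00
                           ┃2024-01-15 00:00:37.49
                           ┃2024-01-15 00:00:40.03
                           ┃2024-01-15 00:00:41.02
                           ┃2024-01-15 00:00:46.92
                           ┃2024-01-15 00:00:50.25
                           ┃2024-01-15 00:00:53.53
                           ┗━━━━━━━━━━━━━━━━━━━━━━
                                                  
                                                  
                                                  


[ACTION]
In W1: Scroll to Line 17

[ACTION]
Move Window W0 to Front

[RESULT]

┃00000070  7d ba f8 98 0a 7d┃024-01-15 00:00:11.04
┃00000080  f8 f8 f8 f8 f8 6d┃024-01-15 00:00:13.53
┃00000090  b7 40 f4 36      ┃024-01-15 00:00:15.45
┃                           ┃024-01-15 00:00:15.38
┃                           ┃024-01-15 00:00:18.46
┗━━━━━━━━━━━━━━━━━━━━━━━━━━━┛024-01-15 00:00:20.99
                           ┃2024-01-15 00:00:24.89
                           ┃2024-01-15 00:00:27.06
                           ┃2024-01-15 00:00:32.12
                           ┃2024-01-15 00:00:35.00
                           ┃2024-01-15 00:00:37.49
                           ┃2024-01-15 00:00:40.03
                           ┃2024-01-15 00:00:41.02
                           ┃2024-01-15 00:00:46.92
                           ┃2024-01-15 00:00:50.25
                           ┃2024-01-15 00:00:53.53
                           ┗━━━━━━━━━━━━━━━━━━━━━━
                                                  
                                                  
                                                  


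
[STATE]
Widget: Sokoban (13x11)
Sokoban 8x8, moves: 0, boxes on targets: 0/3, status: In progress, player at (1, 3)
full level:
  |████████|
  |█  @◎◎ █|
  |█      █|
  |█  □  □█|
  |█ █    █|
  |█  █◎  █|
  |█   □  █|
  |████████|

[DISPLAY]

████████     
█  @◎◎ █     
█      █     
█  □  □█     
█ █    █     
█  █◎  █     
█   □  █     
████████     
Moves: 0  0/3
             
             


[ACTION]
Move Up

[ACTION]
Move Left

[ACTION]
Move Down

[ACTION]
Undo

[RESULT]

████████     
█ @ ◎◎ █     
█      █     
█  □  □█     
█ █    █     
█  █◎  █     
█   □  █     
████████     
Moves: 1  0/3
             
             


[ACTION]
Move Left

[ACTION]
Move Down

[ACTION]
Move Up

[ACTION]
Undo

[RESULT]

████████     
█   ◎◎ █     
█@     █     
█  □  □█     
█ █    █     
█  █◎  █     
█   □  █     
████████     
Moves: 3  0/3
             
             


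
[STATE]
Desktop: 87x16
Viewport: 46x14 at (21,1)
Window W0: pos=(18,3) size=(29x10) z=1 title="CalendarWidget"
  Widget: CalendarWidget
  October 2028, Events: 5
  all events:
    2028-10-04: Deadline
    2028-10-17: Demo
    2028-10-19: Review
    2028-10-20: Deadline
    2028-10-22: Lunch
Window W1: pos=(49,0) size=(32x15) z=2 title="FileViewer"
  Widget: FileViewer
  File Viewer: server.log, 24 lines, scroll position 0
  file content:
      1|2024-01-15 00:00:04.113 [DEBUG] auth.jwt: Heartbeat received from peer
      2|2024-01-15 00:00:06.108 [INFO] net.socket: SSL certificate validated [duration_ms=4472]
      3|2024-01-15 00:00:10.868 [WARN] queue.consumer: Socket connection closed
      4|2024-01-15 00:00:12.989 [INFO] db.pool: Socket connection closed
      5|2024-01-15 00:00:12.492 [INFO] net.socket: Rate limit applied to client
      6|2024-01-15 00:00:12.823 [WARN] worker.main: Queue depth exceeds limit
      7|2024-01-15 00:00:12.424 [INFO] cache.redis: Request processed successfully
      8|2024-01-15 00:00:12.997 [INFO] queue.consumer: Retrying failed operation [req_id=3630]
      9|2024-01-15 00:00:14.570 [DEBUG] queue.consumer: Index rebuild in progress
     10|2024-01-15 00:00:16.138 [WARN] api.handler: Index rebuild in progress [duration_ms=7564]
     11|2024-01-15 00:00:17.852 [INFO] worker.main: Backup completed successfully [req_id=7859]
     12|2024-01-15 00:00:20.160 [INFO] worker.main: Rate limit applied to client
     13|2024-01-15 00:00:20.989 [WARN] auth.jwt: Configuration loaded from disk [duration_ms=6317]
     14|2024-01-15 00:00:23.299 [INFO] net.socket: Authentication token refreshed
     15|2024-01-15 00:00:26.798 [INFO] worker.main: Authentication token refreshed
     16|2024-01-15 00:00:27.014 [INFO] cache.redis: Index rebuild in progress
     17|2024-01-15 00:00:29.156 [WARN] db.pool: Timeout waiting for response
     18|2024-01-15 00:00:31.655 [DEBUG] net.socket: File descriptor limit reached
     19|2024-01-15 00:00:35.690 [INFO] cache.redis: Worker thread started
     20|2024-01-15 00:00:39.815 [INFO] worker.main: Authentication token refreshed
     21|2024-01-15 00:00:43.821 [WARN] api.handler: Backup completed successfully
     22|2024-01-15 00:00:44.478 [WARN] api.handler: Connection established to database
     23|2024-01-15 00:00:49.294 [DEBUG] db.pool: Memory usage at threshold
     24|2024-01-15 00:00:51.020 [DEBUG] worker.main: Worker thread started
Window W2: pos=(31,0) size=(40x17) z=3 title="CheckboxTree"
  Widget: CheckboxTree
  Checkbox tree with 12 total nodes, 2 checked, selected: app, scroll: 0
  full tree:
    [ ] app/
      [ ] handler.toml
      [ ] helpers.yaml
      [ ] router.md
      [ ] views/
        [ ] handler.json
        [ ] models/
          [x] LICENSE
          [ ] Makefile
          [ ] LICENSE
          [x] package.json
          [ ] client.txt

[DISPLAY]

          ┃ CheckboxTree                      
          ┠───────────────────────────────────
━━━━━━━━━━┃>[-] app/                          
alendarWid┃   [ ] handler.toml                
──────────┃   [ ] helpers.yaml                
      Octo┃   [ ] router.md                   
 Tu We Th ┃   [-] views/                      
          ┃     [ ] handler.json              
  3  4*  5┃     [-] models/                   
 10 11 12 ┃       [x] LICENSE                 
 17* 18 19┃       [ ] Makefile                
━━━━━━━━━━┃       [ ] LICENSE                 
          ┃       [x] package.json            
          ┃       [ ] client.txt              


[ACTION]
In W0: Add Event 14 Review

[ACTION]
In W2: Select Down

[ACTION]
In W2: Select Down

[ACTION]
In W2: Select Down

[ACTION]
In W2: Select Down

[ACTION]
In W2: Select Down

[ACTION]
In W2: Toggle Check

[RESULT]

          ┃ CheckboxTree                      
          ┠───────────────────────────────────
━━━━━━━━━━┃ [-] app/                          
alendarWid┃   [ ] handler.toml                
──────────┃   [ ] helpers.yaml                
      Octo┃   [ ] router.md                   
 Tu We Th ┃   [-] views/                      
          ┃>    [x] handler.json              
  3  4*  5┃     [-] models/                   
 10 11 12 ┃       [x] LICENSE                 
 17* 18 19┃       [ ] Makefile                
━━━━━━━━━━┃       [ ] LICENSE                 
          ┃       [x] package.json            
          ┃       [ ] client.txt              


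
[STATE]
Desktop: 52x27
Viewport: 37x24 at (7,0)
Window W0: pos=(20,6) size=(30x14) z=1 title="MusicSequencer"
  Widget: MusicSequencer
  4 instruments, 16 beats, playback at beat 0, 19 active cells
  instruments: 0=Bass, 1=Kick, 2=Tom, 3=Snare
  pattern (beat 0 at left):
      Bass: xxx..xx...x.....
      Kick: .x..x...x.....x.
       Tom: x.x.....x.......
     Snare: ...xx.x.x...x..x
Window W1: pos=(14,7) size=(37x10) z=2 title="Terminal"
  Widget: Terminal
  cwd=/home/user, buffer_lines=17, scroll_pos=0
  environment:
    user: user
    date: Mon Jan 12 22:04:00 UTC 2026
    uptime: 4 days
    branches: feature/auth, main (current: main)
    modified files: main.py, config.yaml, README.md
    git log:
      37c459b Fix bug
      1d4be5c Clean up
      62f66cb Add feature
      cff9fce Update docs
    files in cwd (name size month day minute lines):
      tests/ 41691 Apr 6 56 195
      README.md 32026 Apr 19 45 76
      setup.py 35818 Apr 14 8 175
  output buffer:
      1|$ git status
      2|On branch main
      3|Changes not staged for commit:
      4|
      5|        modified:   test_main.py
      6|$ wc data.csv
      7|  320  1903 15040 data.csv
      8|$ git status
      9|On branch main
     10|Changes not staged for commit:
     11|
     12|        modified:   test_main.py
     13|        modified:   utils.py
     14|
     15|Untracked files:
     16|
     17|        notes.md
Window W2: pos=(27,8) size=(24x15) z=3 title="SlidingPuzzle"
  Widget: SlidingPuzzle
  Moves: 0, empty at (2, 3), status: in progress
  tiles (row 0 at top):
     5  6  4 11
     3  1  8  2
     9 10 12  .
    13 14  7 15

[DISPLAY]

                                     
                                     
                                     
                                     
                                     
                                     
             ┏━━━━━━━━━━━━━━━━━━━━━━━
       ┏━━━━━━━━━━━━━━━━━━━━━━━━━━━━━
       ┃ Terminal   ┏━━━━━━━━━━━━━━━━
       ┠────────────┃ SlidingPuzzle  
       ┃$ git status┠────────────────
       ┃On branch ma┃┌────┬────┬────┬
       ┃Changes not ┃│  5 │  6 │  4 │
       ┃            ┃├────┼────┼────┼
       ┃        modi┃│  3 │  1 │  8 │
       ┃$ wc data.cs┃├────┼────┼────┼
       ┗━━━━━━━━━━━━┃│  9 │ 10 │ 12 │
             ┃      ┃├────┼────┼────┼
             ┃      ┃│ 13 │ 14 │  7 │
             ┗━━━━━━┃└────┴────┴────┴
                    ┃Moves: 0        
                    ┃                
                    ┗━━━━━━━━━━━━━━━━
                                     


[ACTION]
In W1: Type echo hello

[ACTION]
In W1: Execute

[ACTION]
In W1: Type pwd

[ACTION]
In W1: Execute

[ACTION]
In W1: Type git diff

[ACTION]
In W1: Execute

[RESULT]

                                     
                                     
                                     
                                     
                                     
                                     
             ┏━━━━━━━━━━━━━━━━━━━━━━━
       ┏━━━━━━━━━━━━━━━━━━━━━━━━━━━━━
       ┃ Terminal   ┏━━━━━━━━━━━━━━━━
       ┠────────────┃ SlidingPuzzle  
       ┃--- a/main.p┠────────────────
       ┃+++ b/main.p┃┌────┬────┬────┬
       ┃@@ -1,3 +1,4┃│  5 │  6 │  4 │
       ┃+# updated  ┃├────┼────┼────┼
       ┃ import sys ┃│  3 │  1 │  8 │
       ┃$ █         ┃├────┼────┼────┼
       ┗━━━━━━━━━━━━┃│  9 │ 10 │ 12 │
             ┃      ┃├────┼────┼────┼
             ┃      ┃│ 13 │ 14 │  7 │
             ┗━━━━━━┃└────┴────┴────┴
                    ┃Moves: 0        
                    ┃                
                    ┗━━━━━━━━━━━━━━━━
                                     


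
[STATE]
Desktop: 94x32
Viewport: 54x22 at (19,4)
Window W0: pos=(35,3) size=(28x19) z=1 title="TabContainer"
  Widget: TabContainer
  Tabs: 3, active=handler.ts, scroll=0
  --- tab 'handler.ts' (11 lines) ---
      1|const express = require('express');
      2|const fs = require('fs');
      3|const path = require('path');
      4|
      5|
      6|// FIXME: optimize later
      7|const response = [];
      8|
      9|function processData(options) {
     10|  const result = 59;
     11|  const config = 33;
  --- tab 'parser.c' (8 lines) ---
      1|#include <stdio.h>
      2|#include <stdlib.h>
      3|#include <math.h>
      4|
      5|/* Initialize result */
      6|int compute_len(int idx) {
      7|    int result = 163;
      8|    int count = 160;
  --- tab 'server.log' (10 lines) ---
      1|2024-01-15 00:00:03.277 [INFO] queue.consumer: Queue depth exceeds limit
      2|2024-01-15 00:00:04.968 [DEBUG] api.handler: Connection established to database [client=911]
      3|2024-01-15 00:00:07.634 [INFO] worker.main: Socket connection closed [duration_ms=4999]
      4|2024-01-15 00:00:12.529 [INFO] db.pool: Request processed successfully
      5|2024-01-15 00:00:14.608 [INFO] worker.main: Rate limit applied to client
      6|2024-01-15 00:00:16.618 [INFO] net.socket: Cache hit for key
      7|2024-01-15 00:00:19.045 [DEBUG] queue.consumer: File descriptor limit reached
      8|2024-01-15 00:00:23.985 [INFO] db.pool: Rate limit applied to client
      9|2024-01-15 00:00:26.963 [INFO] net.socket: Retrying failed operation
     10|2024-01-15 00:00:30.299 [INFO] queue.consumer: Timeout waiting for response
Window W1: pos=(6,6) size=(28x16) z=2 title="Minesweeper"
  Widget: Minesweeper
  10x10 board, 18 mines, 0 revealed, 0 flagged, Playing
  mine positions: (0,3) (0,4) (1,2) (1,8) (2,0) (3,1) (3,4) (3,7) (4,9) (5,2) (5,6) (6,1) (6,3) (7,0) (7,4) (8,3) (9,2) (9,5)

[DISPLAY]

                ┃ TabContainer             ┃          
                ┠──────────────────────────┨          
━━━━━━━━━━━━━━┓ ┃[handler.ts]│ parser.c │ s┃          
              ┃ ┃──────────────────────────┃          
──────────────┨ ┃const express = require('e┃          
              ┃ ┃const fs = require('fs'); ┃          
              ┃ ┃const path = require('path┃          
              ┃ ┃                          ┃          
              ┃ ┃                          ┃          
              ┃ ┃// FIXME: optimize later  ┃          
              ┃ ┃const response = [];      ┃          
              ┃ ┃                          ┃          
              ┃ ┃function processData(optio┃          
              ┃ ┃  const result = 59;      ┃          
              ┃ ┃  const config = 33;      ┃          
              ┃ ┃                          ┃          
              ┃ ┃                          ┃          
━━━━━━━━━━━━━━┛ ┗━━━━━━━━━━━━━━━━━━━━━━━━━━┛          
                                                      
                                                      
                                                      
                                                      


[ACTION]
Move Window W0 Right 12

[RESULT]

                            ┃ TabContainer            
                            ┠─────────────────────────
━━━━━━━━━━━━━━┓             ┃[handler.ts]│ parser.c │ 
              ┃             ┃─────────────────────────
──────────────┨             ┃const express = require('
              ┃             ┃const fs = require('fs');
              ┃             ┃const path = require('pat
              ┃             ┃                         
              ┃             ┃                         
              ┃             ┃// FIXME: optimize later 
              ┃             ┃const response = [];     
              ┃             ┃                         
              ┃             ┃function processData(opti
              ┃             ┃  const result = 59;     
              ┃             ┃  const config = 33;     
              ┃             ┃                         
              ┃             ┃                         
━━━━━━━━━━━━━━┛             ┗━━━━━━━━━━━━━━━━━━━━━━━━━
                                                      
                                                      
                                                      
                                                      


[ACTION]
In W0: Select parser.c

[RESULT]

                            ┃ TabContainer            
                            ┠─────────────────────────
━━━━━━━━━━━━━━┓             ┃ handler.ts │[parser.c]│ 
              ┃             ┃─────────────────────────
──────────────┨             ┃#include <stdio.h>       
              ┃             ┃#include <stdlib.h>      
              ┃             ┃#include <math.h>        
              ┃             ┃                         
              ┃             ┃/* Initialize result */  
              ┃             ┃int compute_len(int idx) 
              ┃             ┃    int result = 163;    
              ┃             ┃    int count = 160;     
              ┃             ┃                         
              ┃             ┃                         
              ┃             ┃                         
              ┃             ┃                         
              ┃             ┃                         
━━━━━━━━━━━━━━┛             ┗━━━━━━━━━━━━━━━━━━━━━━━━━
                                                      
                                                      
                                                      
                                                      


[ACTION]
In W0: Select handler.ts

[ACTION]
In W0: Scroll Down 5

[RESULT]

                            ┃ TabContainer            
                            ┠─────────────────────────
━━━━━━━━━━━━━━┓             ┃[handler.ts]│ parser.c │ 
              ┃             ┃─────────────────────────
──────────────┨             ┃// FIXME: optimize later 
              ┃             ┃const response = [];     
              ┃             ┃                         
              ┃             ┃function processData(opti
              ┃             ┃  const result = 59;     
              ┃             ┃  const config = 33;     
              ┃             ┃                         
              ┃             ┃                         
              ┃             ┃                         
              ┃             ┃                         
              ┃             ┃                         
              ┃             ┃                         
              ┃             ┃                         
━━━━━━━━━━━━━━┛             ┗━━━━━━━━━━━━━━━━━━━━━━━━━
                                                      
                                                      
                                                      
                                                      


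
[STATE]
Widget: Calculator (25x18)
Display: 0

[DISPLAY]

                        0
┌───┬───┬───┬───┐        
│ 7 │ 8 │ 9 │ ÷ │        
├───┼───┼───┼───┤        
│ 4 │ 5 │ 6 │ × │        
├───┼───┼───┼───┤        
│ 1 │ 2 │ 3 │ - │        
├───┼───┼───┼───┤        
│ 0 │ . │ = │ + │        
├───┼───┼───┼───┤        
│ C │ MC│ MR│ M+│        
└───┴───┴───┴───┘        
                         
                         
                         
                         
                         
                         


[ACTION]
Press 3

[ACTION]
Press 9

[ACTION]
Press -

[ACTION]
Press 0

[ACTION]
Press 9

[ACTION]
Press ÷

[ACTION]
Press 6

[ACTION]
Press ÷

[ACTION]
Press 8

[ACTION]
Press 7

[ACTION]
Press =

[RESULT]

            0.05747126437
┌───┬───┬───┬───┐        
│ 7 │ 8 │ 9 │ ÷ │        
├───┼───┼───┼───┤        
│ 4 │ 5 │ 6 │ × │        
├───┼───┼───┼───┤        
│ 1 │ 2 │ 3 │ - │        
├───┼───┼───┼───┤        
│ 0 │ . │ = │ + │        
├───┼───┼───┼───┤        
│ C │ MC│ MR│ M+│        
└───┴───┴───┴───┘        
                         
                         
                         
                         
                         
                         


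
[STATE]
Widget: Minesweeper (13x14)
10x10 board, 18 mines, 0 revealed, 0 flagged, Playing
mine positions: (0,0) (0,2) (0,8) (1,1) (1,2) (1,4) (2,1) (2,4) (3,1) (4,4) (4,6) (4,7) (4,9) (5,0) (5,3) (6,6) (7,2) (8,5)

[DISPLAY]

■■■■■■■■■■   
■■■■■■■■■■   
■■■■■■■■■■   
■■■■■■■■■■   
■■■■■■■■■■   
■■■■■■■■■■   
■■■■■■■■■■   
■■■■■■■■■■   
■■■■■■■■■■   
■■■■■■■■■■   
             
             
             
             


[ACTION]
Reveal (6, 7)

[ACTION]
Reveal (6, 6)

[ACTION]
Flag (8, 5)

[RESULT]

✹■✹■■■■■✹■   
■✹✹■✹■■■■■   
■✹■■✹■■■■■   
■✹■■■■■■■■   
■■■■✹■✹✹■✹   
✹■■✹■■■■■■   
■■■■■■✹1■■   
■■✹■■■■■■■   
■■■■■✹■■■■   
■■■■■■■■■■   
             
             
             
             


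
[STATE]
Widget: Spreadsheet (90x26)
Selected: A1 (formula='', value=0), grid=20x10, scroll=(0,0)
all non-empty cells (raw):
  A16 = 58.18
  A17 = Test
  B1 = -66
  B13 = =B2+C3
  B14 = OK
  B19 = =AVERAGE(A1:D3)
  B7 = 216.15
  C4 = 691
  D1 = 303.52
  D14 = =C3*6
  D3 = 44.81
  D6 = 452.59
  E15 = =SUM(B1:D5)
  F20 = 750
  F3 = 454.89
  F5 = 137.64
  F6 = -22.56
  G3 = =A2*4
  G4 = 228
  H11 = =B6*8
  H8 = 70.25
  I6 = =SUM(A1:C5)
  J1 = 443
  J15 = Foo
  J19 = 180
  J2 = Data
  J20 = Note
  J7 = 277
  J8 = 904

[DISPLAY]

A1:                                                                                       
       A       B       C       D       E       F       G       H       I       J          
------------------------------------------------------------------------------------------
  1      [0]     -66       0  303.52       0       0       0       0       0     443      
  2        0       0       0       0       0       0       0       0       0Data          
  3        0       0       0   44.81       0  454.89       0       0       0       0      
  4        0       0     691       0       0       0     228       0       0       0      
  5        0       0       0       0       0  137.64       0       0       0       0      
  6        0       0       0  452.59       0  -22.56       0       0     625       0      
  7        0  216.15       0       0       0       0       0       0       0     277      
  8        0       0       0       0       0       0       0   70.25       0     904      
  9        0       0       0       0       0       0       0       0       0       0      
 10        0       0       0       0       0       0       0       0       0       0      
 11        0       0       0       0       0       0       0       0       0       0      
 12        0       0       0       0       0       0       0       0       0       0      
 13        0       0       0       0       0       0       0       0       0       0      
 14        0OK             0       0       0       0       0       0       0       0      
 15        0       0       0       0  973.33       0       0       0       0Foo           
 16    58.18       0       0       0       0       0       0       0       0       0      
 17 Test           0       0       0       0       0       0       0       0       0      
 18        0       0       0       0       0       0       0       0       0       0      
 19        0   23.53       0       0       0       0       0       0       0     180      
 20        0       0       0       0       0     750       0       0       0Note          
                                                                                          
                                                                                          
                                                                                          


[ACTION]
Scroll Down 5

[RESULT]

A1:                                                                                       
       A       B       C       D       E       F       G       H       I       J          
------------------------------------------------------------------------------------------
  6        0       0       0  452.59       0  -22.56       0       0     625       0      
  7        0  216.15       0       0       0       0       0       0       0     277      
  8        0       0       0       0       0       0       0   70.25       0     904      
  9        0       0       0       0       0       0       0       0       0       0      
 10        0       0       0       0       0       0       0       0       0       0      
 11        0       0       0       0       0       0       0       0       0       0      
 12        0       0       0       0       0       0       0       0       0       0      
 13        0       0       0       0       0       0       0       0       0       0      
 14        0OK             0       0       0       0       0       0       0       0      
 15        0       0       0       0  973.33       0       0       0       0Foo           
 16    58.18       0       0       0       0       0       0       0       0       0      
 17 Test           0       0       0       0       0       0       0       0       0      
 18        0       0       0       0       0       0       0       0       0       0      
 19        0   23.53       0       0       0       0       0       0       0     180      
 20        0       0       0       0       0     750       0       0       0Note          
                                                                                          
                                                                                          
                                                                                          
                                                                                          
                                                                                          
                                                                                          
                                                                                          
                                                                                          


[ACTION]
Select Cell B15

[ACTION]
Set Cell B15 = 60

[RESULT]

B15: 60                                                                                   
       A       B       C       D       E       F       G       H       I       J          
------------------------------------------------------------------------------------------
  6        0       0       0  452.59       0  -22.56       0       0     625       0      
  7        0  216.15       0       0       0       0       0       0       0     277      
  8        0       0       0       0       0       0       0   70.25       0     904      
  9        0       0       0       0       0       0       0       0       0       0      
 10        0       0       0       0       0       0       0       0       0       0      
 11        0       0       0       0       0       0       0       0       0       0      
 12        0       0       0       0       0       0       0       0       0       0      
 13        0       0       0       0       0       0       0       0       0       0      
 14        0OK             0       0       0       0       0       0       0       0      
 15        0    [60]       0       0  973.33       0       0       0       0Foo           
 16    58.18       0       0       0       0       0       0       0       0       0      
 17 Test           0       0       0       0       0       0       0       0       0      
 18        0       0       0       0       0       0       0       0       0       0      
 19        0   23.53       0       0       0       0       0       0       0     180      
 20        0       0       0       0       0     750       0       0       0Note          
                                                                                          
                                                                                          
                                                                                          
                                                                                          
                                                                                          
                                                                                          
                                                                                          
                                                                                          
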